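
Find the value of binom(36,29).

C(36,29) = C(36,7) by symmetry.
C(36,7) = (36·35·34·33·32·31·30) / 7! = 42072307200 / 5040 = 8347680.

8347680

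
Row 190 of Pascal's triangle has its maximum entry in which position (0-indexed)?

C(190,j) is maximized at j = 190/2 = 95.

95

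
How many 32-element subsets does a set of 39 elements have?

15380937

C(39,32) = C(39,7) by symmetry.
C(39,7) = (39·38·37·36·35·34·33) / 7! = 77519922480 / 5040 = 15380937.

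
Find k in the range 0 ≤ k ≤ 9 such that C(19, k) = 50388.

7

C(19,k) increases on 0 ≤ k ≤ 9. C(19,6) = 27132 and C(19,7) = 50388, so k = 7.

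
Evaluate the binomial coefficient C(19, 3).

969

C(19,3) = (19·18·17) / 3! = 5814 / 6 = 969.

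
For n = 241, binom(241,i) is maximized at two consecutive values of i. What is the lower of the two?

120

For odd n = 241, C(241,i) peaks at i = (n−1)/2 and (n+1)/2; the lower is 120.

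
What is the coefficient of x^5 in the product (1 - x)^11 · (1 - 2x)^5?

Coefficient of x^5 = Σ_{j} C(11,j)·(-1)^j·C(5,5-j)·(-2)^(5-j) for j from 0 to 5.
= (-32) + (-880) + (-4400) + (-6600) + (-3300) + (-462) = -15674.

-15674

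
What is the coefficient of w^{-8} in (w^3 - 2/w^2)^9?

-4608

General term: C(9,j)·(w^3)^j·(-2/w^2)^(9-j), with w-exponent 3j − 2(9−j) = 5j − 18.
Set 5j − 18 = -8: j = 2.
C(9,2) = 36; 1^2 = 1; (-2)^7 = -128.
Coefficient = 36 · 1 · (-128) = -4608.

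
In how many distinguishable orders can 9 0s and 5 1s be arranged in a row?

Choose positions for the 0s: C(14,9) = 2002.

2002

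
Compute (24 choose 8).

C(24,8) = (24·23·22·21·20·19·18·17) / 8! = 29654190720 / 40320 = 735471.

735471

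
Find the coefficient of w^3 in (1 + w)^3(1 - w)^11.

-32

Coefficient of w^3 = Σ_{j} C(3,j)·1^j·C(11,3-j)·(-1)^(3-j) for j from 0 to 3.
= (-165) + 165 + (-33) + 1 = -32.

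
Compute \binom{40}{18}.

113380261800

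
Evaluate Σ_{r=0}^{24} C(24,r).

16777216

The entries of row 24 sum to 2^24 = 16777216.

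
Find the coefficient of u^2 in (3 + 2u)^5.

The general term is C(5,j)·(3)^j·(2u)^(5-j); the u^2 term has j = 3.
C(5,3) = 10.
Coefficient = C(5,3) · 3^3 · 2^2 = 10 · 27 · 4 = 1080.

1080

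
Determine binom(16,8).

12870

C(16,8) = (16·15·14·13·12·11·10·9) / 8! = 518918400 / 40320 = 12870.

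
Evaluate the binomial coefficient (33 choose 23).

92561040

C(33,23) = C(33,10) by symmetry.
C(33,10) = (33·32·31·30·29·28·27·26·25·24) / 10! = 335885501952000 / 3628800 = 92561040.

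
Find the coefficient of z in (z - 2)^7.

448

The general term is C(7,j)·(z)^j·(-2)^(7-j); the z^1 term has j = 1.
C(7,1) = 7.
Coefficient = C(7,1) · (-2)^6 = 7 · 64 = 448.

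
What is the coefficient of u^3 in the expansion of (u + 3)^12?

4330260

The general term is C(12,j)·(u)^j·(3)^(12-j); the u^3 term has j = 3.
C(12,3) = 220.
Coefficient = C(12,3) · 3^9 = 220 · 19683 = 4330260.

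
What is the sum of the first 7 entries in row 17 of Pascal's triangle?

1 + 17 + 136 + 680 + 2380 + 6188 + 12376 = 21778.

21778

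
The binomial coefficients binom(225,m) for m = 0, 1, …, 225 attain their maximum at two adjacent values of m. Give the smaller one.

For odd n = 225, C(225,m) peaks at m = (n−1)/2 and (n+1)/2; the smaller is 112.

112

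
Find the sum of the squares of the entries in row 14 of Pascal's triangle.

40116600

By Vandermonde's identity, Σ C(14,k)² = C(28,14) = 40116600.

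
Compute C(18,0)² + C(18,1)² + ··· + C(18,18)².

By Vandermonde's identity, Σ C(18,r)² = C(36,18) = 9075135300.

9075135300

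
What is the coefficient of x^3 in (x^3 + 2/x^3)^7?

280

General term: C(7,j)·(x^3)^j·(2/x^3)^(7-j), with x-exponent 3j − 3(7−j) = 6j − 21.
Set 6j − 21 = 3: j = 4.
C(7,4) = 35; 1^4 = 1; 2^3 = 8.
Coefficient = 35 · 1 · 8 = 280.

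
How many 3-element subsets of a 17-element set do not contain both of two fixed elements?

All 3-subsets: C(17,3) = 680. Those containing both fixed elements: C(15,1) = 15.
680 − 15 = 665.

665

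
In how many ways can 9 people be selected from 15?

This is C(15,9) = 5005.

5005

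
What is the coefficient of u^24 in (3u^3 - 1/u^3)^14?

General term: C(14,j)·(3u^3)^j·(-1/u^3)^(14-j), with u-exponent 3j − 3(14−j) = 6j − 42.
Set 6j − 42 = 24: j = 11.
C(14,11) = 364; 3^11 = 177147; (-1)^3 = -1.
Coefficient = 364 · 177147 · (-1) = -64481508.

-64481508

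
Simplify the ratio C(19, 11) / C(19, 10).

C(n,k+1)/C(n,k) = (n−k)/(k+1) = (19−10)/(10+1) = 9/11.

9/11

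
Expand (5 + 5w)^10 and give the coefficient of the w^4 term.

2050781250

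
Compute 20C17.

1140

C(20,17) = C(20,3) by symmetry.
C(20,3) = (20·19·18) / 3! = 6840 / 6 = 1140.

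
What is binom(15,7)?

6435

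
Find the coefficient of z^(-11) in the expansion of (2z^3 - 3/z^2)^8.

-34992

General term: C(8,j)·(2z^3)^j·(-3/z^2)^(8-j), with z-exponent 3j − 2(8−j) = 5j − 16.
Set 5j − 16 = -11: j = 1.
C(8,1) = 8; 2^1 = 2; (-3)^7 = -2187.
Coefficient = 8 · 2 · (-2187) = -34992.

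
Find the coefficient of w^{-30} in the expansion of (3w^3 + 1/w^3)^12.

General term: C(12,j)·(3w^3)^j·(1/w^3)^(12-j), with w-exponent 3j − 3(12−j) = 6j − 36.
Set 6j − 36 = -30: j = 1.
C(12,1) = 12; 3^1 = 3; 1^11 = 1.
Coefficient = 12 · 3 · 1 = 36.

36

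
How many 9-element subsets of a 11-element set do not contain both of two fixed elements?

19

All 9-subsets: C(11,9) = 55. Those containing both fixed elements: C(9,7) = 36.
55 − 36 = 19.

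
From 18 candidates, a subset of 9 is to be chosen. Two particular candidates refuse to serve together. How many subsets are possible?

37180

All 9-subsets: C(18,9) = 48620. Those containing both fixed elements: C(16,7) = 11440.
48620 − 11440 = 37180.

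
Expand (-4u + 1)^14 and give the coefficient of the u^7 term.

The general term is C(14,j)·(-4u)^j·(1)^(14-j); the u^7 term has j = 7.
C(14,7) = 3432.
Coefficient = C(14,7) · (-4)^7 = 3432 · (-16384) = -56229888.

-56229888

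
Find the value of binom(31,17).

C(31,17) = C(31,14) by symmetry.
C(31,14) = (31·30·29·28·27·26·25·24·23·22·21·20·19·18) / 14! = 23118159385601280000 / 87178291200 = 265182525.

265182525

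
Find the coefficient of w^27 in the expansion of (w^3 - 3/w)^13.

-7722

General term: C(13,j)·(w^3)^j·(-3/w)^(13-j), with w-exponent 3j − 1(13−j) = 4j − 13.
Set 4j − 13 = 27: j = 10.
C(13,10) = 286; 1^10 = 1; (-3)^3 = -27.
Coefficient = 286 · 1 · (-27) = -7722.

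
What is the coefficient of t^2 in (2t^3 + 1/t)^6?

60

General term: C(6,j)·(2t^3)^j·(1/t)^(6-j), with t-exponent 3j − 1(6−j) = 4j − 6.
Set 4j − 6 = 2: j = 2.
C(6,2) = 15; 2^2 = 4; 1^4 = 1.
Coefficient = 15 · 4 · 1 = 60.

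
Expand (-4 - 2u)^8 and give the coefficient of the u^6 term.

28672

The general term is C(8,j)·(-4)^j·(-2u)^(8-j); the u^6 term has j = 2.
C(8,2) = 28.
Coefficient = C(8,2) · (-4)^2 · (-2)^6 = 28 · 16 · 64 = 28672.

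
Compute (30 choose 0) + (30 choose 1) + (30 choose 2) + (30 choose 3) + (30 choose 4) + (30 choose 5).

174437

1 + 30 + 435 + 4060 + 27405 + 142506 = 174437.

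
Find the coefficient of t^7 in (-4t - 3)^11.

-437944320

The general term is C(11,j)·(-4t)^j·(-3)^(11-j); the t^7 term has j = 7.
C(11,7) = 330.
Coefficient = C(11,7) · (-4)^7 · (-3)^4 = 330 · (-16384) · 81 = -437944320.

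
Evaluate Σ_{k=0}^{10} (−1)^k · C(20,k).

92378

The partial alternating sum Σ_{k=0}^{10} (−1)^k C(20,k) = (−1)^10 C(19,10) = 92378.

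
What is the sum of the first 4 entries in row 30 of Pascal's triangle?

1 + 30 + 435 + 4060 = 4526.

4526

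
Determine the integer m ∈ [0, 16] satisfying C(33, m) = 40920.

C(33,m) increases on 0 ≤ m ≤ 16. C(33,3) = 5456 and C(33,4) = 40920, so m = 4.

4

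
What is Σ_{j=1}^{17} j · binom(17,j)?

Differentiating (1+x)^17 and setting x=1: Σ j·C(17,j) = 17·2^16 = 1114112.

1114112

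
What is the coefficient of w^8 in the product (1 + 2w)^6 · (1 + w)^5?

Coefficient of w^8 = Σ_{j} C(6,j)·2^j·C(5,8-j)·1^(8-j) for j from 3 to 6.
= 160 + 1200 + 1920 + 640 = 3920.

3920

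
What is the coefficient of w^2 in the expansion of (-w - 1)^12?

66

The general term is C(12,j)·(-w)^j·(-1)^(12-j); the w^2 term has j = 2.
C(12,2) = 66.
Coefficient = C(12,2) = 66.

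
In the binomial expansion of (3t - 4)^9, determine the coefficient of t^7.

The general term is C(9,j)·(3t)^j·(-4)^(9-j); the t^7 term has j = 7.
C(9,7) = 36.
Coefficient = C(9,7) · 3^7 · (-4)^2 = 36 · 2187 · 16 = 1259712.

1259712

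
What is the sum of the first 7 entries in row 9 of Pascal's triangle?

466

1 + 9 + 36 + 84 + 126 + 126 + 84 = 466.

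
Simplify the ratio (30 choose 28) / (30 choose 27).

3/28

C(n,k+1)/C(n,k) = (n−k)/(k+1) = (30−27)/(27+1) = 3/28.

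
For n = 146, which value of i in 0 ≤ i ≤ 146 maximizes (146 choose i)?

C(146,i) is maximized at i = 146/2 = 73.

73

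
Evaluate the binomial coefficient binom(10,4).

210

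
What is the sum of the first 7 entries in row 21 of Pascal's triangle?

1 + 21 + 210 + 1330 + 5985 + 20349 + 54264 = 82160.

82160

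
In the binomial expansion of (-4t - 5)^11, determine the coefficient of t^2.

-1718750000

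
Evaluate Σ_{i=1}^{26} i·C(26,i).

Differentiating (1+x)^26 and setting x=1: Σ i·C(26,i) = 26·2^25 = 872415232.

872415232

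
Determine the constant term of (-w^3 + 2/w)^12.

-112640

General term: C(12,j)·(-w^3)^j·(2/w)^(12-j), with w-exponent 3j − 1(12−j) = 4j − 12.
Set 4j − 12 = 0: j = 3.
C(12,3) = 220; (-1)^3 = -1; 2^9 = 512.
Coefficient = 220 · (-1) · 512 = -112640.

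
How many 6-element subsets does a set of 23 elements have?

100947

C(23,6) = (23·22·21·20·19·18) / 6! = 72681840 / 720 = 100947.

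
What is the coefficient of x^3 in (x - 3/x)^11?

General term: C(11,j)·(x)^j·(-3/x)^(11-j), with x-exponent 1j − 1(11−j) = 2j − 11.
Set 2j − 11 = 3: j = 7.
C(11,7) = 330; 1^7 = 1; (-3)^4 = 81.
Coefficient = 330 · 1 · 81 = 26730.

26730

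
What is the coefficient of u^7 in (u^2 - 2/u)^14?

-439296

General term: C(14,j)·(u^2)^j·(-2/u)^(14-j), with u-exponent 2j − 1(14−j) = 3j − 14.
Set 3j − 14 = 7: j = 7.
C(14,7) = 3432; 1^7 = 1; (-2)^7 = -128.
Coefficient = 3432 · 1 · (-128) = -439296.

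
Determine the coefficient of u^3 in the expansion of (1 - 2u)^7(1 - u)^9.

-1624

Coefficient of u^3 = Σ_{j} C(7,j)·(-2)^j·C(9,3-j)·(-1)^(3-j) for j from 0 to 3.
= (-84) + (-504) + (-756) + (-280) = -1624.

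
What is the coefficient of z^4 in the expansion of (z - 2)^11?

-42240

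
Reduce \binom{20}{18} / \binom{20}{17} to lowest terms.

1/6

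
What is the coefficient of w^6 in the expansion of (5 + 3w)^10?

The general term is C(10,j)·(5)^j·(3w)^(10-j); the w^6 term has j = 4.
C(10,4) = 210.
Coefficient = C(10,4) · 5^4 · 3^6 = 210 · 625 · 729 = 95681250.

95681250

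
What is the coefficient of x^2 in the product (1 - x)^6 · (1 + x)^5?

Coefficient of x^2 = Σ_{j} C(6,j)·(-1)^j·C(5,2-j)·1^(2-j) for j from 0 to 2.
= 10 + (-30) + 15 = -5.

-5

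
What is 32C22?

64512240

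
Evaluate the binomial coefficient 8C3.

56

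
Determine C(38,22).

C(38,22) = C(38,16) by symmetry.
C(38,16) = (38·37·36·35·34·33·32·31·30·29·28·27·26·25·24·23) / 16! = 465322312113382563840000 / 20922789888000 = 22239974430.

22239974430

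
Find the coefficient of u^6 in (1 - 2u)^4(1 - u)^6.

1289

Coefficient of u^6 = Σ_{j} C(4,j)·(-2)^j·C(6,6-j)·(-1)^(6-j) for j from 0 to 4.
= 1 + 48 + 360 + 640 + 240 = 1289.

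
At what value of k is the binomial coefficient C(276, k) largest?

C(276,k) is maximized at k = 276/2 = 138.

138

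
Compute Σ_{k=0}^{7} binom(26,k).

971712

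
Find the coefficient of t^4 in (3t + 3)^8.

459270

The general term is C(8,j)·(3t)^j·(3)^(8-j); the t^4 term has j = 4.
C(8,4) = 70.
Coefficient = C(8,4) · 3^4 · 3^4 = 70 · 81 · 81 = 459270.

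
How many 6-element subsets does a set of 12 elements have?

924

C(12,6) = (12·11·10·9·8·7) / 6! = 665280 / 720 = 924.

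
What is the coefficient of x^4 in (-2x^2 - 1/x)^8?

General term: C(8,j)·(-2x^2)^j·(-1/x)^(8-j), with x-exponent 2j − 1(8−j) = 3j − 8.
Set 3j − 8 = 4: j = 4.
C(8,4) = 70; (-2)^4 = 16; (-1)^4 = 1.
Coefficient = 70 · 16 · 1 = 1120.

1120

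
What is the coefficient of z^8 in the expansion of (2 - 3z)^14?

The general term is C(14,j)·(2)^j·(-3z)^(14-j); the z^8 term has j = 6.
C(14,6) = 3003.
Coefficient = C(14,6) · 2^6 · (-3)^8 = 3003 · 64 · 6561 = 1260971712.

1260971712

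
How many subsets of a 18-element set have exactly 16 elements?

Choose the 16 positions: C(18,16) = 153.

153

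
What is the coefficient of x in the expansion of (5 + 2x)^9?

7031250

The general term is C(9,j)·(5)^j·(2x)^(9-j); the x^1 term has j = 8.
C(9,8) = 9.
Coefficient = C(9,8) · 5^8 · 2^1 = 9 · 390625 · 2 = 7031250.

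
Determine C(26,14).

9657700

C(26,14) = C(26,12) by symmetry.
C(26,12) = (26·25·24·23·22·21·20·19·18·17·16·15) / 12! = 4626053752320000 / 479001600 = 9657700.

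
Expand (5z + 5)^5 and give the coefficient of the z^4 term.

The general term is C(5,j)·(5z)^j·(5)^(5-j); the z^4 term has j = 4.
C(5,4) = 5.
Coefficient = C(5,4) · 5^4 · 5^1 = 5 · 625 · 5 = 15625.

15625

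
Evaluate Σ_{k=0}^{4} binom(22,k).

1 + 22 + 231 + 1540 + 7315 = 9109.

9109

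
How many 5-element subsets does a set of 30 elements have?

C(30,5) = (30·29·28·27·26) / 5! = 17100720 / 120 = 142506.

142506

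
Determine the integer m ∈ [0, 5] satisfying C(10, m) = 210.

4

C(10,m) increases on 0 ≤ m ≤ 5. C(10,3) = 120 and C(10,4) = 210, so m = 4.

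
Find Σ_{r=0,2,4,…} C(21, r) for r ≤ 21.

1048576

Even-r terms of row 21 sum to 2^20 = 1048576.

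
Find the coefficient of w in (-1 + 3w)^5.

15

The general term is C(5,j)·(-1)^j·(3w)^(5-j); the w^1 term has j = 4.
C(5,4) = 5.
Coefficient = C(5,4) · 3^1 = 5 · 3 = 15.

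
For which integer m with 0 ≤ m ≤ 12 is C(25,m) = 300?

C(25,m) increases on 0 ≤ m ≤ 12. C(25,1) = 25 and C(25,2) = 300, so m = 2.

2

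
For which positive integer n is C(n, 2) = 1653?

58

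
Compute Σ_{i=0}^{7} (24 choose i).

536155

1 + 24 + 276 + 2024 + 10626 + 42504 + 134596 + 346104 = 536155.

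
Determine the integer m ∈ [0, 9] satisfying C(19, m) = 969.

3

C(19,m) increases on 0 ≤ m ≤ 9. C(19,2) = 171 and C(19,3) = 969, so m = 3.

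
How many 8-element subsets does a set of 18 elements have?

C(18,8) = (18·17·16·15·14·13·12·11) / 8! = 1764322560 / 40320 = 43758.

43758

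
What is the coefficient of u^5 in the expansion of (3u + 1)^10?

61236

The general term is C(10,j)·(3u)^j·(1)^(10-j); the u^5 term has j = 5.
C(10,5) = 252.
Coefficient = C(10,5) · 3^5 = 252 · 243 = 61236.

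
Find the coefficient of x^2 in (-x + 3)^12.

3897234

The general term is C(12,j)·(-x)^j·(3)^(12-j); the x^2 term has j = 2.
C(12,2) = 66.
Coefficient = C(12,2) · 3^10 = 66 · 59049 = 3897234.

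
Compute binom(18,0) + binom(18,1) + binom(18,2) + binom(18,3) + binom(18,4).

4048

1 + 18 + 153 + 816 + 3060 = 4048.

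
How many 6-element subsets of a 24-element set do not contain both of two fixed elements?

127281

All 6-subsets: C(24,6) = 134596. Those containing both fixed elements: C(22,4) = 7315.
134596 − 7315 = 127281.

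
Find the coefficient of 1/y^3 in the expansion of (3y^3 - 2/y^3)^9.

-326592

General term: C(9,j)·(3y^3)^j·(-2/y^3)^(9-j), with y-exponent 3j − 3(9−j) = 6j − 27.
Set 6j − 27 = -3: j = 4.
C(9,4) = 126; 3^4 = 81; (-2)^5 = -32.
Coefficient = 126 · 81 · (-32) = -326592.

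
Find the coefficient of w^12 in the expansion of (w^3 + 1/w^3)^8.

General term: C(8,j)·(w^3)^j·(1/w^3)^(8-j), with w-exponent 3j − 3(8−j) = 6j − 24.
Set 6j − 24 = 12: j = 6.
C(8,6) = 28; 1^6 = 1; 1^2 = 1.
Coefficient = 28 · 1 · 1 = 28.

28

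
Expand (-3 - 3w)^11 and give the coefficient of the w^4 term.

-58458510

The general term is C(11,j)·(-3)^j·(-3w)^(11-j); the w^4 term has j = 7.
C(11,7) = 330.
Coefficient = C(11,7) · (-3)^7 · (-3)^4 = 330 · (-2187) · 81 = -58458510.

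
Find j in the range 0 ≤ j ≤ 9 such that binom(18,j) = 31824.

C(18,j) increases on 0 ≤ j ≤ 9. C(18,6) = 18564 and C(18,7) = 31824, so j = 7.

7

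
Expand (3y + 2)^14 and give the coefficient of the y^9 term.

The general term is C(14,j)·(3y)^j·(2)^(14-j); the y^9 term has j = 9.
C(14,9) = 2002.
Coefficient = C(14,9) · 3^9 · 2^5 = 2002 · 19683 · 32 = 1260971712.

1260971712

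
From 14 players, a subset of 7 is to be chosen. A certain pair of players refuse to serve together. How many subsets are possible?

2640

All 7-subsets: C(14,7) = 3432. Those containing both fixed elements: C(12,5) = 792.
3432 − 792 = 2640.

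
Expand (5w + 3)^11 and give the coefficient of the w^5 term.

The general term is C(11,j)·(5w)^j·(3)^(11-j); the w^5 term has j = 5.
C(11,5) = 462.
Coefficient = C(11,5) · 5^5 · 3^6 = 462 · 3125 · 729 = 1052493750.

1052493750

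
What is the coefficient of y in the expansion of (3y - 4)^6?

-18432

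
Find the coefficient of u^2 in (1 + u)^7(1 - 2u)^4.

-11

Coefficient of u^2 = Σ_{j} C(7,j)·1^j·C(4,2-j)·(-2)^(2-j) for j from 0 to 2.
= 24 + (-56) + 21 = -11.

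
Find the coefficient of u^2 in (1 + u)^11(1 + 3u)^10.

790

Coefficient of u^2 = Σ_{j} C(11,j)·1^j·C(10,2-j)·3^(2-j) for j from 0 to 2.
= 405 + 330 + 55 = 790.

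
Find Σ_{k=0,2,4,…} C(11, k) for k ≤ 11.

Even-k terms of row 11 sum to 2^10 = 1024.

1024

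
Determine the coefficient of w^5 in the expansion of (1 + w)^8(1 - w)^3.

Coefficient of w^5 = Σ_{j} C(8,j)·1^j·C(3,5-j)·(-1)^(5-j) for j from 2 to 5.
= (-28) + 168 + (-210) + 56 = -14.

-14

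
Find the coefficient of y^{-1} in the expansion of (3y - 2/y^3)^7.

General term: C(7,j)·(3y)^j·(-2/y^3)^(7-j), with y-exponent 1j − 3(7−j) = 4j − 21.
Set 4j − 21 = -1: j = 5.
C(7,5) = 21; 3^5 = 243; (-2)^2 = 4.
Coefficient = 21 · 243 · 4 = 20412.

20412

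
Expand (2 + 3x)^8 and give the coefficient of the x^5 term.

The general term is C(8,j)·(2)^j·(3x)^(8-j); the x^5 term has j = 3.
C(8,3) = 56.
Coefficient = C(8,3) · 2^3 · 3^5 = 56 · 8 · 243 = 108864.

108864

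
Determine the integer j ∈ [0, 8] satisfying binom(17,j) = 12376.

6

C(17,j) increases on 0 ≤ j ≤ 8. C(17,5) = 6188 and C(17,6) = 12376, so j = 6.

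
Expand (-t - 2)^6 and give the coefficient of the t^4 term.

60

The general term is C(6,j)·(-t)^j·(-2)^(6-j); the t^4 term has j = 4.
C(6,4) = 15.
Coefficient = C(6,4) · (-2)^2 = 15 · 4 = 60.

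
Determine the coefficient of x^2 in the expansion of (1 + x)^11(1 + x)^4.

Coefficient of x^2 = Σ_{j} C(11,j)·C(4,2-j) for j from 0 to 2.
= 6 + 44 + 55 = 105.

105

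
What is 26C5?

C(26,5) = (26·25·24·23·22) / 5! = 7893600 / 120 = 65780.

65780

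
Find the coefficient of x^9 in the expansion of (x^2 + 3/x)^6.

18

General term: C(6,j)·(x^2)^j·(3/x)^(6-j), with x-exponent 2j − 1(6−j) = 3j − 6.
Set 3j − 6 = 9: j = 5.
C(6,5) = 6; 1^5 = 1; 3^1 = 3.
Coefficient = 6 · 1 · 3 = 18.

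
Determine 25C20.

53130

C(25,20) = C(25,5) by symmetry.
C(25,5) = (25·24·23·22·21) / 5! = 6375600 / 120 = 53130.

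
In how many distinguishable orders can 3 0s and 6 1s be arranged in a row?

Choose positions for the 0s: C(9,3) = 84.

84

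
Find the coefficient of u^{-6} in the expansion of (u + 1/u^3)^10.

210

General term: C(10,j)·(u)^j·(1/u^3)^(10-j), with u-exponent 1j − 3(10−j) = 4j − 30.
Set 4j − 30 = -6: j = 6.
C(10,6) = 210; 1^6 = 1; 1^4 = 1.
Coefficient = 210 · 1 · 1 = 210.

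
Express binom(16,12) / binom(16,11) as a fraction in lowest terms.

5/12

C(n,k+1)/C(n,k) = (n−k)/(k+1) = (16−11)/(11+1) = 5/12.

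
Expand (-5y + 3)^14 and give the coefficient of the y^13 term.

-51269531250

The general term is C(14,j)·(-5y)^j·(3)^(14-j); the y^13 term has j = 13.
C(14,13) = 14.
Coefficient = C(14,13) · (-5)^13 · 3^1 = 14 · (-1220703125) · 3 = -51269531250.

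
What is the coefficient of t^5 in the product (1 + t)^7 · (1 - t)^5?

Coefficient of t^5 = Σ_{j} C(7,j)·1^j·C(5,5-j)·(-1)^(5-j) for j from 0 to 5.
= (-1) + 35 + (-210) + 350 + (-175) + 21 = 20.

20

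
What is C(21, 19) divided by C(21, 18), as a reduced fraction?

C(n,k+1)/C(n,k) = (n−k)/(k+1) = (21−18)/(18+1) = 3/19.

3/19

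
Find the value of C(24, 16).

735471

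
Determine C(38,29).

C(38,29) = C(38,9) by symmetry.
C(38,9) = (38·37·36·35·34·33·32·31·30) / 9! = 59153663923200 / 362880 = 163011640.

163011640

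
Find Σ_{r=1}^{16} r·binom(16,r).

Since r·C(16,r) = 16·C(15,r−1), the sum is 16·2^15 = 16·32768 = 524288.

524288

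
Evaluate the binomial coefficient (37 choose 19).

17672631900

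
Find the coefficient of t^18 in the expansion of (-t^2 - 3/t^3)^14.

819

General term: C(14,j)·(-t^2)^j·(-3/t^3)^(14-j), with t-exponent 2j − 3(14−j) = 5j − 42.
Set 5j − 42 = 18: j = 12.
C(14,12) = 91; (-1)^12 = 1; (-3)^2 = 9.
Coefficient = 91 · 1 · 9 = 819.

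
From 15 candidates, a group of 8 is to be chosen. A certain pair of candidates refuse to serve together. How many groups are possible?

4719

All 8-subsets: C(15,8) = 6435. Those containing both fixed elements: C(13,6) = 1716.
6435 − 1716 = 4719.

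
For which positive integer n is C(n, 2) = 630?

n(n−1)/2 = 630 ⇒ n(n−1) = 1260. Since 36·35 = 1260, n = 36.

36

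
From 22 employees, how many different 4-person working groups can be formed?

This is C(22,4) = 7315.

7315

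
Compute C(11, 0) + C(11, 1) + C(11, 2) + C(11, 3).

232

1 + 11 + 55 + 165 = 232.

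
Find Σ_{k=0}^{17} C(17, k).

The entries of row 17 sum to 2^17 = 131072.

131072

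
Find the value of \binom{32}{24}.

10518300

C(32,24) = C(32,8) by symmetry.
C(32,8) = (32·31·30·29·28·27·26·25) / 8! = 424097856000 / 40320 = 10518300.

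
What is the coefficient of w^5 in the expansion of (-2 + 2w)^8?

-14336

The general term is C(8,j)·(-2)^j·(2w)^(8-j); the w^5 term has j = 3.
C(8,3) = 56.
Coefficient = C(8,3) · (-2)^3 · 2^5 = 56 · (-8) · 32 = -14336.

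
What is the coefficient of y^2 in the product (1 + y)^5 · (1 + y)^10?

105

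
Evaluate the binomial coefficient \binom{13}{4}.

C(13,4) = (13·12·11·10) / 4! = 17160 / 24 = 715.

715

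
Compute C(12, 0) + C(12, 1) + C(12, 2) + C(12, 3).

299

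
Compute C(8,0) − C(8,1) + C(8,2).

21

The partial alternating sum Σ_{k=0}^{2} (−1)^k C(8,k) = (−1)^2 C(7,2) = 21.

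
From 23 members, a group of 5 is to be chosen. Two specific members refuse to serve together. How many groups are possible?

All 5-subsets: C(23,5) = 33649. Those containing both fixed elements: C(21,3) = 1330.
33649 − 1330 = 32319.

32319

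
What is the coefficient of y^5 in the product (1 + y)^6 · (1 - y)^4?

Coefficient of y^5 = Σ_{j} C(6,j)·1^j·C(4,5-j)·(-1)^(5-j) for j from 1 to 5.
= 6 + (-60) + 120 + (-60) + 6 = 12.

12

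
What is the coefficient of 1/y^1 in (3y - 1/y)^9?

General term: C(9,j)·(3y)^j·(-1/y)^(9-j), with y-exponent 1j − 1(9−j) = 2j − 9.
Set 2j − 9 = -1: j = 4.
C(9,4) = 126; 3^4 = 81; (-1)^5 = -1.
Coefficient = 126 · 81 · (-1) = -10206.

-10206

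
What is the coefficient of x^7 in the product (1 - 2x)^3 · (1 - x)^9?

-3060

Coefficient of x^7 = Σ_{j} C(3,j)·(-2)^j·C(9,7-j)·(-1)^(7-j) for j from 0 to 3.
= (-36) + (-504) + (-1512) + (-1008) = -3060.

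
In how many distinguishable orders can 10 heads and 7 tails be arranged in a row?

Choose positions for the heads: C(17,10) = 19448.

19448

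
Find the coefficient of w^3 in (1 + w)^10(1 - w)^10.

Coefficient of w^3 = Σ_{j} C(10,j)·1^j·C(10,3-j)·(-1)^(3-j) for j from 0 to 3.
= (-120) + 450 + (-450) + 120 = 0.

0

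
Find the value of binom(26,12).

9657700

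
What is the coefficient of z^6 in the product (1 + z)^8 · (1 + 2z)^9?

142828

Coefficient of z^6 = Σ_{j} C(8,j)·1^j·C(9,6-j)·2^(6-j) for j from 0 to 6.
= 5376 + 32256 + 56448 + 37632 + 10080 + 1008 + 28 = 142828.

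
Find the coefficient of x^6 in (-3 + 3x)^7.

The general term is C(7,j)·(-3)^j·(3x)^(7-j); the x^6 term has j = 1.
C(7,1) = 7.
Coefficient = C(7,1) · (-3)^1 · 3^6 = 7 · (-3) · 729 = -15309.

-15309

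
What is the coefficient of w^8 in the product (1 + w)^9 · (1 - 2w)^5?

Coefficient of w^8 = Σ_{j} C(9,j)·1^j·C(5,8-j)·(-2)^(8-j) for j from 3 to 8.
= (-2688) + 10080 + (-10080) + 3360 + (-360) + 9 = 321.

321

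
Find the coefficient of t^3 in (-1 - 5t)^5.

The general term is C(5,j)·(-1)^j·(-5t)^(5-j); the t^3 term has j = 2.
C(5,2) = 10.
Coefficient = C(5,2) · (-5)^3 = 10 · (-125) = -1250.

-1250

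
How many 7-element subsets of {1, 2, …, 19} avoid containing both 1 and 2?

All 7-subsets: C(19,7) = 50388. Those containing both fixed elements: C(17,5) = 6188.
50388 − 6188 = 44200.

44200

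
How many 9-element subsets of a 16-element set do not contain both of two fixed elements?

All 9-subsets: C(16,9) = 11440. Those containing both fixed elements: C(14,7) = 3432.
11440 − 3432 = 8008.

8008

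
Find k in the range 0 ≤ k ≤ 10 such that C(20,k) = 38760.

C(20,k) increases on 0 ≤ k ≤ 10. C(20,5) = 15504 and C(20,6) = 38760, so k = 6.

6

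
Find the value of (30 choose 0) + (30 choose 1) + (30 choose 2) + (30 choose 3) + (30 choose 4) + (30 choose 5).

174437

1 + 30 + 435 + 4060 + 27405 + 142506 = 174437.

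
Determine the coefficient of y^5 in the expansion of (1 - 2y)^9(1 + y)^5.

679

Coefficient of y^5 = Σ_{j} C(9,j)·(-2)^j·C(5,5-j)·1^(5-j) for j from 0 to 5.
= 1 + (-90) + 1440 + (-6720) + 10080 + (-4032) = 679.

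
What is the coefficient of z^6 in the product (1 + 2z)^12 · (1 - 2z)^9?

1536

Coefficient of z^6 = Σ_{j} C(12,j)·2^j·C(9,6-j)·(-2)^(6-j) for j from 0 to 6.
= 5376 + (-96768) + 532224 + (-1182720) + 1140480 + (-456192) + 59136 = 1536.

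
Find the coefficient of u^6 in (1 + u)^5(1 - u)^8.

20

Coefficient of u^6 = Σ_{j} C(5,j)·1^j·C(8,6-j)·(-1)^(6-j) for j from 0 to 5.
= 28 + (-280) + 700 + (-560) + 140 + (-8) = 20.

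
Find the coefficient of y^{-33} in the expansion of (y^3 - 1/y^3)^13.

General term: C(13,j)·(y^3)^j·(-1/y^3)^(13-j), with y-exponent 3j − 3(13−j) = 6j − 39.
Set 6j − 39 = -33: j = 1.
C(13,1) = 13; 1^1 = 1; (-1)^12 = 1.
Coefficient = 13 · 1 · 1 = 13.

13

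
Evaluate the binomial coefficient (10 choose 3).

C(10,3) = (10·9·8) / 3! = 720 / 6 = 120.

120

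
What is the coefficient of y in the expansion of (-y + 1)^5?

The general term is C(5,j)·(-y)^j·(1)^(5-j); the y^1 term has j = 1.
C(5,1) = 5.
Coefficient = C(5,1) · (-1)^1 = 5 · (-1) = -5.

-5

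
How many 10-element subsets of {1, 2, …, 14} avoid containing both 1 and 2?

All 10-subsets: C(14,10) = 1001. Those containing both fixed elements: C(12,8) = 495.
1001 − 495 = 506.

506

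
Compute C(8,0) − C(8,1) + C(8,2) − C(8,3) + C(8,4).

The partial alternating sum Σ_{k=0}^{4} (−1)^k C(8,k) = (−1)^4 C(7,4) = 35.

35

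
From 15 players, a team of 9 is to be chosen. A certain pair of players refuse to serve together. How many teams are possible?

3289

All 9-subsets: C(15,9) = 5005. Those containing both fixed elements: C(13,7) = 1716.
5005 − 1716 = 3289.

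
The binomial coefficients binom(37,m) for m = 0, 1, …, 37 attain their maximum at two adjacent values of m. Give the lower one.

18

For odd n = 37, C(37,m) peaks at m = (n−1)/2 and (n+1)/2; the lower is 18.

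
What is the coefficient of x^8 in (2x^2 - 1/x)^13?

219648

General term: C(13,j)·(2x^2)^j·(-1/x)^(13-j), with x-exponent 2j − 1(13−j) = 3j − 13.
Set 3j − 13 = 8: j = 7.
C(13,7) = 1716; 2^7 = 128; (-1)^6 = 1.
Coefficient = 1716 · 128 · 1 = 219648.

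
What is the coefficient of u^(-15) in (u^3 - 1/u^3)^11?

165

General term: C(11,j)·(u^3)^j·(-1/u^3)^(11-j), with u-exponent 3j − 3(11−j) = 6j − 33.
Set 6j − 33 = -15: j = 3.
C(11,3) = 165; 1^3 = 1; (-1)^8 = 1.
Coefficient = 165 · 1 · 1 = 165.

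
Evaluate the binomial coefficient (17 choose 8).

C(17,8) = (17·16·15·14·13·12·11·10) / 8! = 980179200 / 40320 = 24310.

24310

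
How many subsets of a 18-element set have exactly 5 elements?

8568

Choose the 5 positions: C(18,5) = 8568.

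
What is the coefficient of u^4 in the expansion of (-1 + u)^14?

1001

The general term is C(14,j)·(-1)^j·(u)^(14-j); the u^4 term has j = 10.
C(14,10) = 1001.
Coefficient = C(14,10) = 1001.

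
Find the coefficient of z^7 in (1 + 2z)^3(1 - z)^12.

-792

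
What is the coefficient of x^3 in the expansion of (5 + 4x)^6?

160000

The general term is C(6,j)·(5)^j·(4x)^(6-j); the x^3 term has j = 3.
C(6,3) = 20.
Coefficient = C(6,3) · 5^3 · 4^3 = 20 · 125 · 64 = 160000.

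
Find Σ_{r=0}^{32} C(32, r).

The entries of row 32 sum to 2^32 = 4294967296.

4294967296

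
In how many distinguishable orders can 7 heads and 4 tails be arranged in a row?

Choose positions for the heads: C(11,7) = 330.

330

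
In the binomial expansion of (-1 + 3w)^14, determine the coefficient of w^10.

59108049

The general term is C(14,j)·(-1)^j·(3w)^(14-j); the w^10 term has j = 4.
C(14,4) = 1001.
Coefficient = C(14,4) · 3^10 = 1001 · 59049 = 59108049.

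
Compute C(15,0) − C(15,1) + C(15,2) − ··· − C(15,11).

-364

The partial alternating sum Σ_{k=0}^{11} (−1)^k C(15,k) = (−1)^11 C(14,11) = -364.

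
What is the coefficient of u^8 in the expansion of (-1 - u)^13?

-1287

The general term is C(13,j)·(-1)^j·(-u)^(13-j); the u^8 term has j = 5.
C(13,5) = 1287.
Coefficient = C(13,5) · (-1)^5 = 1287 · (-1) = -1287.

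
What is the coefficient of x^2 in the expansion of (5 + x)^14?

The general term is C(14,j)·(5)^j·(x)^(14-j); the x^2 term has j = 12.
C(14,12) = 91.
Coefficient = C(14,12) · 5^12 = 91 · 244140625 = 22216796875.

22216796875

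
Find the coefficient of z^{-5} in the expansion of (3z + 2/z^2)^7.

15120

General term: C(7,j)·(3z)^j·(2/z^2)^(7-j), with z-exponent 1j − 2(7−j) = 3j − 14.
Set 3j − 14 = -5: j = 3.
C(7,3) = 35; 3^3 = 27; 2^4 = 16.
Coefficient = 35 · 27 · 16 = 15120.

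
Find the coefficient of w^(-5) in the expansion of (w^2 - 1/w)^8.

General term: C(8,j)·(w^2)^j·(-1/w)^(8-j), with w-exponent 2j − 1(8−j) = 3j − 8.
Set 3j − 8 = -5: j = 1.
C(8,1) = 8; 1^1 = 1; (-1)^7 = -1.
Coefficient = 8 · 1 · (-1) = -8.

-8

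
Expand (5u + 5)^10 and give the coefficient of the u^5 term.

The general term is C(10,j)·(5u)^j·(5)^(10-j); the u^5 term has j = 5.
C(10,5) = 252.
Coefficient = C(10,5) · 5^5 · 5^5 = 252 · 3125 · 3125 = 2460937500.

2460937500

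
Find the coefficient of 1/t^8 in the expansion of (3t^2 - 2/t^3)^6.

General term: C(6,j)·(3t^2)^j·(-2/t^3)^(6-j), with t-exponent 2j − 3(6−j) = 5j − 18.
Set 5j − 18 = -8: j = 2.
C(6,2) = 15; 3^2 = 9; (-2)^4 = 16.
Coefficient = 15 · 9 · 16 = 2160.

2160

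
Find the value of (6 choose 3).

20

C(6,3) = (6·5·4) / 3! = 120 / 6 = 20.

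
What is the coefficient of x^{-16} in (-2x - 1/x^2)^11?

General term: C(11,j)·(-2x)^j·(-1/x^2)^(11-j), with x-exponent 1j − 2(11−j) = 3j − 22.
Set 3j − 22 = -16: j = 2.
C(11,2) = 55; (-2)^2 = 4; (-1)^9 = -1.
Coefficient = 55 · 4 · (-1) = -220.

-220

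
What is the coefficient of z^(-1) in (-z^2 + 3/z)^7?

5103

General term: C(7,j)·(-z^2)^j·(3/z)^(7-j), with z-exponent 2j − 1(7−j) = 3j − 7.
Set 3j − 7 = -1: j = 2.
C(7,2) = 21; (-1)^2 = 1; 3^5 = 243.
Coefficient = 21 · 1 · 243 = 5103.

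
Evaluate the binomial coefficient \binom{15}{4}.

1365

C(15,4) = (15·14·13·12) / 4! = 32760 / 24 = 1365.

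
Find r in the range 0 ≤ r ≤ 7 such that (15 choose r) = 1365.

4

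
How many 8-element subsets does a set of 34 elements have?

18156204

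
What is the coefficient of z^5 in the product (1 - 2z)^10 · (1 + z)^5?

837

Coefficient of z^5 = Σ_{j} C(10,j)·(-2)^j·C(5,5-j)·1^(5-j) for j from 0 to 5.
= 1 + (-100) + 1800 + (-9600) + 16800 + (-8064) = 837.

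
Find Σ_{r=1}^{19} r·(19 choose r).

4980736

Differentiating (1+x)^19 and setting x=1: Σ r·C(19,r) = 19·2^18 = 4980736.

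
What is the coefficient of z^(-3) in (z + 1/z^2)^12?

792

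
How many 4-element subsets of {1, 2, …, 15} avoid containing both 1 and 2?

1287

All 4-subsets: C(15,4) = 1365. Those containing both fixed elements: C(13,2) = 78.
1365 − 78 = 1287.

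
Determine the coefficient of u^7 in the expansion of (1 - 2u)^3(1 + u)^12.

Coefficient of u^7 = Σ_{j} C(3,j)·(-2)^j·C(12,7-j)·1^(7-j) for j from 0 to 3.
= 792 + (-5544) + 9504 + (-3960) = 792.

792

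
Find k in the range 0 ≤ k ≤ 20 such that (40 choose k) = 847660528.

C(40,k) increases on 0 ≤ k ≤ 20. C(40,9) = 273438880 and C(40,10) = 847660528, so k = 10.

10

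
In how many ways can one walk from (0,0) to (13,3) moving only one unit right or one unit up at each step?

560

Each path is a sequence of 16 steps with 13 rights: C(16,13) = 560.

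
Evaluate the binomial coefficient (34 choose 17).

C(34,17) = (34·33·32·31·30·29·28·27·26·25·24·23·22·21·20·19·18) / 17! = 830034394580628357120000 / 355687428096000 = 2333606220.

2333606220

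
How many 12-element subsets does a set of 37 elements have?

1852482996

C(37,12) = (37·36·35·34·33·32·31·30·29·28·27·26) / 12! = 887342319056793600 / 479001600 = 1852482996.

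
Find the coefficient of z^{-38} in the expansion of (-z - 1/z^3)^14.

14

General term: C(14,j)·(-z)^j·(-1/z^3)^(14-j), with z-exponent 1j − 3(14−j) = 4j − 42.
Set 4j − 42 = -38: j = 1.
C(14,1) = 14; (-1)^1 = -1; (-1)^13 = -1.
Coefficient = 14 · (-1) · (-1) = 14.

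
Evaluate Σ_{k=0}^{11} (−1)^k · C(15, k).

-364

The partial alternating sum Σ_{k=0}^{11} (−1)^k C(15,k) = (−1)^11 C(14,11) = -364.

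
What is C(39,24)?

25140840660

C(39,24) = C(39,15) by symmetry.
C(39,15) = (39·38·37·36·35·34·33·32·31·30·29·28·27·26·25) / 15! = 32876032921054202880000 / 1307674368000 = 25140840660.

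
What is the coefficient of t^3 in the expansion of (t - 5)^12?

-429687500

The general term is C(12,j)·(t)^j·(-5)^(12-j); the t^3 term has j = 3.
C(12,3) = 220.
Coefficient = C(12,3) · (-5)^9 = 220 · (-1953125) = -429687500.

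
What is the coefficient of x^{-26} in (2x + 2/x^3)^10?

General term: C(10,j)·(2x)^j·(2/x^3)^(10-j), with x-exponent 1j − 3(10−j) = 4j − 30.
Set 4j − 30 = -26: j = 1.
C(10,1) = 10; 2^1 = 2; 2^9 = 512.
Coefficient = 10 · 2 · 512 = 10240.

10240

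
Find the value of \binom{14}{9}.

2002

C(14,9) = C(14,5) by symmetry.
C(14,5) = (14·13·12·11·10) / 5! = 240240 / 120 = 2002.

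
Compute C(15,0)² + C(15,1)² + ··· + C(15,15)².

Σ C(15,i)² is the coefficient of x^15 in (1+x)^15(1+x)^15 = (1+x)^30, i.e. C(30,15) = 155117520.

155117520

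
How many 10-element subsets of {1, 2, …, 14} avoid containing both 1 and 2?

All 10-subsets: C(14,10) = 1001. Those containing both fixed elements: C(12,8) = 495.
1001 − 495 = 506.

506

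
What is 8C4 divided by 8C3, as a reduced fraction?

C(n,k+1)/C(n,k) = (n−k)/(k+1) = (8−3)/(3+1) = 5/4.

5/4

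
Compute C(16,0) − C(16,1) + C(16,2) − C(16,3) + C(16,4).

1365

The partial alternating sum Σ_{k=0}^{4} (−1)^k C(16,k) = (−1)^4 C(15,4) = 1365.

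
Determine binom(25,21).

C(25,21) = C(25,4) by symmetry.
C(25,4) = (25·24·23·22) / 4! = 303600 / 24 = 12650.

12650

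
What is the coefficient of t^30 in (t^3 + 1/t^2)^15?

455

General term: C(15,j)·(t^3)^j·(1/t^2)^(15-j), with t-exponent 3j − 2(15−j) = 5j − 30.
Set 5j − 30 = 30: j = 12.
C(15,12) = 455; 1^12 = 1; 1^3 = 1.
Coefficient = 455 · 1 · 1 = 455.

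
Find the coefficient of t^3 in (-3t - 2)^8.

The general term is C(8,j)·(-3t)^j·(-2)^(8-j); the t^3 term has j = 3.
C(8,3) = 56.
Coefficient = C(8,3) · (-3)^3 · (-2)^5 = 56 · (-27) · (-32) = 48384.

48384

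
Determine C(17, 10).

19448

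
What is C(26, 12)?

9657700

C(26,12) = (26·25·24·23·22·21·20·19·18·17·16·15) / 12! = 4626053752320000 / 479001600 = 9657700.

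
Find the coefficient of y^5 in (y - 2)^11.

The general term is C(11,j)·(y)^j·(-2)^(11-j); the y^5 term has j = 5.
C(11,5) = 462.
Coefficient = C(11,5) · (-2)^6 = 462 · 64 = 29568.

29568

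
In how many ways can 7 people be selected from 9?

This is C(9,7) = 36.

36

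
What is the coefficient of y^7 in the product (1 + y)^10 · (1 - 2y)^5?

Coefficient of y^7 = Σ_{j} C(10,j)·1^j·C(5,7-j)·(-2)^(7-j) for j from 2 to 7.
= (-1440) + 9600 + (-16800) + 10080 + (-2100) + 120 = -540.

-540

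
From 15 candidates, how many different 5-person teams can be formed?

This is C(15,5) = 3003.

3003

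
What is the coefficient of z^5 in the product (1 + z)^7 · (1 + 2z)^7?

Coefficient of z^5 = Σ_{j} C(7,j)·1^j·C(7,5-j)·2^(5-j) for j from 0 to 5.
= 672 + 3920 + 5880 + 2940 + 490 + 21 = 13923.

13923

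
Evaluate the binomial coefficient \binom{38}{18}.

33578000610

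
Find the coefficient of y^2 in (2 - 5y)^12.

1689600

The general term is C(12,j)·(2)^j·(-5y)^(12-j); the y^2 term has j = 10.
C(12,10) = 66.
Coefficient = C(12,10) · 2^10 · (-5)^2 = 66 · 1024 · 25 = 1689600.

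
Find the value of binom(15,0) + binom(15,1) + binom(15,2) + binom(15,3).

576

1 + 15 + 105 + 455 = 576.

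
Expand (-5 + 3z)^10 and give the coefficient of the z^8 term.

The general term is C(10,j)·(-5)^j·(3z)^(10-j); the z^8 term has j = 2.
C(10,2) = 45.
Coefficient = C(10,2) · (-5)^2 · 3^8 = 45 · 25 · 6561 = 7381125.

7381125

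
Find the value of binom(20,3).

1140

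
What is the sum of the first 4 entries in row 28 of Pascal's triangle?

1 + 28 + 378 + 3276 = 3683.

3683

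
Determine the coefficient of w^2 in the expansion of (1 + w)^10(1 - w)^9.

-9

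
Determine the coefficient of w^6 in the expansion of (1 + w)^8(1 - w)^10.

Coefficient of w^6 = Σ_{j} C(8,j)·1^j·C(10,6-j)·(-1)^(6-j) for j from 0 to 6.
= 210 + (-2016) + 5880 + (-6720) + 3150 + (-560) + 28 = -28.

-28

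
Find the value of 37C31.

2324784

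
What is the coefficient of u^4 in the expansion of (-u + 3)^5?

The general term is C(5,j)·(-u)^j·(3)^(5-j); the u^4 term has j = 4.
C(5,4) = 5.
Coefficient = C(5,4) · 3^1 = 5 · 3 = 15.

15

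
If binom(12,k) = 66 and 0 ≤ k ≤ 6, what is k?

2

C(12,k) increases on 0 ≤ k ≤ 6. C(12,1) = 12 and C(12,2) = 66, so k = 2.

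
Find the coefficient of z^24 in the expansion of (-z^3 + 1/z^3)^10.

General term: C(10,j)·(-z^3)^j·(1/z^3)^(10-j), with z-exponent 3j − 3(10−j) = 6j − 30.
Set 6j − 30 = 24: j = 9.
C(10,9) = 10; (-1)^9 = -1; 1^1 = 1.
Coefficient = 10 · (-1) · 1 = -10.

-10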